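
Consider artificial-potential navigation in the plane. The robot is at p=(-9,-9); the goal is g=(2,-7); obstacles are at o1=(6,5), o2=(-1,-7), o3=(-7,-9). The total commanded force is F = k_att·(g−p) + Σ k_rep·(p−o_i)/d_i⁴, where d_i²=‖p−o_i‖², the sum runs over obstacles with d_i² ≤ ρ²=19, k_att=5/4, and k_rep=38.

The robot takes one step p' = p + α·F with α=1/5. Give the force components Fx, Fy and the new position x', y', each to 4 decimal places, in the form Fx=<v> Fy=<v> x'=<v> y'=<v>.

Fx=9.0000 Fy=2.5000 x'=-7.2000 y'=-8.5000

F_att = 5/4·(g−p) = 5/4·(11,2) = (13.7500,2.5000)
o1: d²=421 > ρ²=19 → inactive
o2: d²=68 > ρ²=19 → inactive
o3: d²=4 ≤ ρ²=19; F_rep = 38·(-2,0)/4² = (-4.7500,0.0000)
F = F_att + ΣF_rep = (9.0000,2.5000)
p' = p + 1/5·F = (-7.2000,-8.5000)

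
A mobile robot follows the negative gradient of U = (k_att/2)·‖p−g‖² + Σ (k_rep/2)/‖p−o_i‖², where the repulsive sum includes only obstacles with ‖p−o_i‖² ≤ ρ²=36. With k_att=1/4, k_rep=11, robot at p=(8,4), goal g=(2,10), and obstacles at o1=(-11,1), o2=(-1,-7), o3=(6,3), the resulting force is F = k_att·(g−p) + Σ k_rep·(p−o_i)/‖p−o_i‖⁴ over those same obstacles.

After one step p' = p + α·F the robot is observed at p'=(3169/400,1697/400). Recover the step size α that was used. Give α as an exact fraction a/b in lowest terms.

F_att = 1/4·(g−p) = 1/4·(-6,6) = (-1.5000,1.5000)
o1: d²=370 > ρ²=36 → inactive
o2: d²=202 > ρ²=36 → inactive
o3: d²=5 ≤ ρ²=36; F_rep = 11·(2,1)/5² = (0.8800,0.4400)
F = F_att + ΣF_rep = (-0.6200,1.9400)
Δp = p'−p = (-0.0775,0.2425); α = Δx/Fx = (-31/400) / (-31/50) = 1/8
check: Δy/Fy = (97/400) / (97/50) = 1/8 ✓

α = 1/8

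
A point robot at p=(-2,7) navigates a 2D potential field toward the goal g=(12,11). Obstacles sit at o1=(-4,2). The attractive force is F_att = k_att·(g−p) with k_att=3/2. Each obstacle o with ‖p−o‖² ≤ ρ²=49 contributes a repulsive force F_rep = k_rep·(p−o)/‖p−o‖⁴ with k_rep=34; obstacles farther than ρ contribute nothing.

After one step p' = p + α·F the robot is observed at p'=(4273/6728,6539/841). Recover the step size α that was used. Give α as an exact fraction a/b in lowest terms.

α = 1/8

F_att = 3/2·(g−p) = 3/2·(14,4) = (21.0000,6.0000)
o1: d²=29 ≤ ρ²=49; F_rep = 34·(2,5)/29² = (0.0809,0.2021)
F = F_att + ΣF_rep = (21.0809,6.2021)
Δp = p'−p = (2.6351,0.7753); α = Δx/Fx = (17729/6728) / (17729/841) = 1/8
check: Δy/Fy = (652/841) / (5216/841) = 1/8 ✓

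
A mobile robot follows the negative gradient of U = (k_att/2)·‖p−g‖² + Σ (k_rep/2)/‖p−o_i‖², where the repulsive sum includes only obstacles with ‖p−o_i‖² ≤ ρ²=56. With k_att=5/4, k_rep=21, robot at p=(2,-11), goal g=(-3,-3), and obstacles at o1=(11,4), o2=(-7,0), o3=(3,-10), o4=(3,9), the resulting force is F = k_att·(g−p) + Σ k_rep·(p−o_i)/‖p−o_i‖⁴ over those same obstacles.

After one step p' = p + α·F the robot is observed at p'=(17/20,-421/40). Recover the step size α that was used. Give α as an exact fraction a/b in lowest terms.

F_att = 5/4·(g−p) = 5/4·(-5,8) = (-6.2500,10.0000)
o1: d²=306 > ρ²=56 → inactive
o2: d²=202 > ρ²=56 → inactive
o3: d²=2 ≤ ρ²=56; F_rep = 21·(-1,-1)/2² = (-5.2500,-5.2500)
o4: d²=401 > ρ²=56 → inactive
F = F_att + ΣF_rep = (-11.5000,4.7500)
Δp = p'−p = (-1.1500,0.4750); α = Δx/Fx = (-23/20) / (-23/2) = 1/10
check: Δy/Fy = (19/40) / (19/4) = 1/10 ✓

α = 1/10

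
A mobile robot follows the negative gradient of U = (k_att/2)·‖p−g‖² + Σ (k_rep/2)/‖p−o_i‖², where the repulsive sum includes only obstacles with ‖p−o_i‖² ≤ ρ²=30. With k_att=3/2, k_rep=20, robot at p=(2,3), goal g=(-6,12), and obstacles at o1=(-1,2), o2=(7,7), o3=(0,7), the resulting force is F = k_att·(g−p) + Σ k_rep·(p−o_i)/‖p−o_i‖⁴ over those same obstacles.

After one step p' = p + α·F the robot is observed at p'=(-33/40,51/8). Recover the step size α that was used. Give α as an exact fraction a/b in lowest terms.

F_att = 3/2·(g−p) = 3/2·(-8,9) = (-12.0000,13.5000)
o1: d²=10 ≤ ρ²=30; F_rep = 20·(3,1)/10² = (0.6000,0.2000)
o2: d²=41 > ρ²=30 → inactive
o3: d²=20 ≤ ρ²=30; F_rep = 20·(2,-4)/20² = (0.1000,-0.2000)
F = F_att + ΣF_rep = (-11.3000,13.5000)
Δp = p'−p = (-2.8250,3.3750); α = Δx/Fx = (-113/40) / (-113/10) = 1/4
check: Δy/Fy = (27/8) / (27/2) = 1/4 ✓

α = 1/4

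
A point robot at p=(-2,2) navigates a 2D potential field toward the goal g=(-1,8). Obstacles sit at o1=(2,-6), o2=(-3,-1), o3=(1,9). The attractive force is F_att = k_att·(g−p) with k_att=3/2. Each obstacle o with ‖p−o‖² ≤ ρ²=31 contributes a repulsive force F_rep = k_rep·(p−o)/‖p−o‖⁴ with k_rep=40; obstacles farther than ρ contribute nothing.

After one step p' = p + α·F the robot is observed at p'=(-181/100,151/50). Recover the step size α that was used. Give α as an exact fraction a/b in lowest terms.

α = 1/10

F_att = 3/2·(g−p) = 3/2·(1,6) = (1.5000,9.0000)
o1: d²=80 > ρ²=31 → inactive
o2: d²=10 ≤ ρ²=31; F_rep = 40·(1,3)/10² = (0.4000,1.2000)
o3: d²=58 > ρ²=31 → inactive
F = F_att + ΣF_rep = (1.9000,10.2000)
Δp = p'−p = (0.1900,1.0200); α = Δx/Fx = (19/100) / (19/10) = 1/10
check: Δy/Fy = (51/50) / (51/5) = 1/10 ✓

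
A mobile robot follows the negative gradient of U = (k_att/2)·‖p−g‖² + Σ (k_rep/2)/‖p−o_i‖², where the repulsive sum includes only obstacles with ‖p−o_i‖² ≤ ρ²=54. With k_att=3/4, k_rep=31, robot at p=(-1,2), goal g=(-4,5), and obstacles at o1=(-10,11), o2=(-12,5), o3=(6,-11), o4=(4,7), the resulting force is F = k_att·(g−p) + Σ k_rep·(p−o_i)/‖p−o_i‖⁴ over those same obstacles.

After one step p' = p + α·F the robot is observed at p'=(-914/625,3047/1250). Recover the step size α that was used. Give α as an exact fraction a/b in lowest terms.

F_att = 3/4·(g−p) = 3/4·(-3,3) = (-2.2500,2.2500)
o1: d²=162 > ρ²=54 → inactive
o2: d²=130 > ρ²=54 → inactive
o3: d²=218 > ρ²=54 → inactive
o4: d²=50 ≤ ρ²=54; F_rep = 31·(-5,-5)/50² = (-0.0620,-0.0620)
F = F_att + ΣF_rep = (-2.3120,2.1880)
Δp = p'−p = (-0.4624,0.4376); α = Δx/Fx = (-289/625) / (-289/125) = 1/5
check: Δy/Fy = (547/1250) / (547/250) = 1/5 ✓

α = 1/5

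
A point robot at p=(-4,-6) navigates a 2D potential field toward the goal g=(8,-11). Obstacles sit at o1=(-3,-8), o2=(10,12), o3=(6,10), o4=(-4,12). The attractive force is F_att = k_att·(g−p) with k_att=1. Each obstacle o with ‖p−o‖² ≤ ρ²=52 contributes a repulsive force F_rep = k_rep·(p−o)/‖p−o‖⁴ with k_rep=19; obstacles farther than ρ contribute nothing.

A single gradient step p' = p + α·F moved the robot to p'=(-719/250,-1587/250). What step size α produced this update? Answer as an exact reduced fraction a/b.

α = 1/10

F_att = 1·(g−p) = 1·(12,-5) = (12.0000,-5.0000)
o1: d²=5 ≤ ρ²=52; F_rep = 19·(-1,2)/5² = (-0.7600,1.5200)
o2: d²=520 > ρ²=52 → inactive
o3: d²=356 > ρ²=52 → inactive
o4: d²=324 > ρ²=52 → inactive
F = F_att + ΣF_rep = (11.2400,-3.4800)
Δp = p'−p = (1.1240,-0.3480); α = Δx/Fx = (281/250) / (281/25) = 1/10
check: Δy/Fy = (-87/250) / (-87/25) = 1/10 ✓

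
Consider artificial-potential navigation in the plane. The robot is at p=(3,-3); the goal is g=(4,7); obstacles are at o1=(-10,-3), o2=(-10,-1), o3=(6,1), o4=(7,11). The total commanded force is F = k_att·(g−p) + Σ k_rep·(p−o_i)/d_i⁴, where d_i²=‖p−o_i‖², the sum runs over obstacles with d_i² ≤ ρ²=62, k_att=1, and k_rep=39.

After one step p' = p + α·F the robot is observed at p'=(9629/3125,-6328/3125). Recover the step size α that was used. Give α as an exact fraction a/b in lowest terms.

α = 1/10

F_att = 1·(g−p) = 1·(1,10) = (1.0000,10.0000)
o1: d²=169 > ρ²=62 → inactive
o2: d²=173 > ρ²=62 → inactive
o3: d²=25 ≤ ρ²=62; F_rep = 39·(-3,-4)/25² = (-0.1872,-0.2496)
o4: d²=212 > ρ²=62 → inactive
F = F_att + ΣF_rep = (0.8128,9.7504)
Δp = p'−p = (0.0813,0.9750); α = Δx/Fx = (254/3125) / (508/625) = 1/10
check: Δy/Fy = (3047/3125) / (6094/625) = 1/10 ✓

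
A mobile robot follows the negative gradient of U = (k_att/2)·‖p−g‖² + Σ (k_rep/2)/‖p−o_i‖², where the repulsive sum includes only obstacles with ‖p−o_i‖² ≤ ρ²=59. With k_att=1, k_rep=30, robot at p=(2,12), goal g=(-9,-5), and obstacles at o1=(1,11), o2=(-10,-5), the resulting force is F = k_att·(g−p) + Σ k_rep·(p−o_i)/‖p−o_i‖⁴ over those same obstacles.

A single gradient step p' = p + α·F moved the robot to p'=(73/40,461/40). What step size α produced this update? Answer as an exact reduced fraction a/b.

F_att = 1·(g−p) = 1·(-11,-17) = (-11.0000,-17.0000)
o1: d²=2 ≤ ρ²=59; F_rep = 30·(1,1)/2² = (7.5000,7.5000)
o2: d²=433 > ρ²=59 → inactive
F = F_att + ΣF_rep = (-3.5000,-9.5000)
Δp = p'−p = (-0.1750,-0.4750); α = Δx/Fx = (-7/40) / (-7/2) = 1/20
check: Δy/Fy = (-19/40) / (-19/2) = 1/20 ✓

α = 1/20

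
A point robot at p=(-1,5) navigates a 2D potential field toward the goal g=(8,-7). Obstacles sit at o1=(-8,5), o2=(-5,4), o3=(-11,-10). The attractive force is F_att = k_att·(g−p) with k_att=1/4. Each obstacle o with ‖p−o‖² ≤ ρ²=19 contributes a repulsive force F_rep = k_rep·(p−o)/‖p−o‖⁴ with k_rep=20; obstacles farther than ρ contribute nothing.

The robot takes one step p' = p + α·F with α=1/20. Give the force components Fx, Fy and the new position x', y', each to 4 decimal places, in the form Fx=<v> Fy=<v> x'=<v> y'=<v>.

Fx=2.5268 Fy=-2.9308 x'=-0.8737 y'=4.8535

F_att = 1/4·(g−p) = 1/4·(9,-12) = (2.2500,-3.0000)
o1: d²=49 > ρ²=19 → inactive
o2: d²=17 ≤ ρ²=19; F_rep = 20·(4,1)/17² = (0.2768,0.0692)
o3: d²=325 > ρ²=19 → inactive
F = F_att + ΣF_rep = (2.5268,-2.9308)
p' = p + 1/20·F = (-0.8737,4.8535)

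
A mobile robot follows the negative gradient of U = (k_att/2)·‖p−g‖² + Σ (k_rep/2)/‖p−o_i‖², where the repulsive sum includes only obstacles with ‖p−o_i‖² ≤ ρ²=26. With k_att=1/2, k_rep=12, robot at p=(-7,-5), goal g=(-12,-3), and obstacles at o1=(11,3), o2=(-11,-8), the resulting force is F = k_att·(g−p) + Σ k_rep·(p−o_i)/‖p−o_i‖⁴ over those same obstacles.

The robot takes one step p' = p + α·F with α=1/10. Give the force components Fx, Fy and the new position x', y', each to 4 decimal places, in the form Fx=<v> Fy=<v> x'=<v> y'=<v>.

Fx=-2.4232 Fy=1.0576 x'=-7.2423 y'=-4.8942

F_att = 1/2·(g−p) = 1/2·(-5,2) = (-2.5000,1.0000)
o1: d²=388 > ρ²=26 → inactive
o2: d²=25 ≤ ρ²=26; F_rep = 12·(4,3)/25² = (0.0768,0.0576)
F = F_att + ΣF_rep = (-2.4232,1.0576)
p' = p + 1/10·F = (-7.2423,-4.8942)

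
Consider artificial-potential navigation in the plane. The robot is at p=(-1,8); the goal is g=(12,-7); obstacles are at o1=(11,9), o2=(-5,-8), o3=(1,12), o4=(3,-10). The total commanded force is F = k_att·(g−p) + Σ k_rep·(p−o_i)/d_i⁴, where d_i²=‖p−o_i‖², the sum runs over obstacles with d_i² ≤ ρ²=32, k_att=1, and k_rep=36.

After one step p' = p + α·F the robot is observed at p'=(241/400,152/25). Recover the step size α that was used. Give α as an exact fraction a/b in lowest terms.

F_att = 1·(g−p) = 1·(13,-15) = (13.0000,-15.0000)
o1: d²=145 > ρ²=32 → inactive
o2: d²=272 > ρ²=32 → inactive
o3: d²=20 ≤ ρ²=32; F_rep = 36·(-2,-4)/20² = (-0.1800,-0.3600)
o4: d²=340 > ρ²=32 → inactive
F = F_att + ΣF_rep = (12.8200,-15.3600)
Δp = p'−p = (1.6025,-1.9200); α = Δx/Fx = (641/400) / (641/50) = 1/8
check: Δy/Fy = (-48/25) / (-384/25) = 1/8 ✓

α = 1/8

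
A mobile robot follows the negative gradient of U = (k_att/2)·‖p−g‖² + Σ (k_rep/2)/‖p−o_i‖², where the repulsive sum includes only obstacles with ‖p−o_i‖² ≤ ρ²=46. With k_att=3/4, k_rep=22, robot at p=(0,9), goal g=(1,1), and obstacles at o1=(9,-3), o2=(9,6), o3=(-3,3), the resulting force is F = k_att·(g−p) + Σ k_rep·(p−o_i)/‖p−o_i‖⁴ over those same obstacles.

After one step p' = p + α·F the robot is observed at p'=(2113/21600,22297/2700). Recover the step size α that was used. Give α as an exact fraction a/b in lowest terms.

F_att = 3/4·(g−p) = 3/4·(1,-8) = (0.7500,-6.0000)
o1: d²=225 > ρ²=46 → inactive
o2: d²=90 > ρ²=46 → inactive
o3: d²=45 ≤ ρ²=46; F_rep = 22·(3,6)/45² = (0.0326,0.0652)
F = F_att + ΣF_rep = (0.7826,-5.9348)
Δp = p'−p = (0.0978,-0.7419); α = Δx/Fx = (2113/21600) / (2113/2700) = 1/8
check: Δy/Fy = (-2003/2700) / (-4006/675) = 1/8 ✓

α = 1/8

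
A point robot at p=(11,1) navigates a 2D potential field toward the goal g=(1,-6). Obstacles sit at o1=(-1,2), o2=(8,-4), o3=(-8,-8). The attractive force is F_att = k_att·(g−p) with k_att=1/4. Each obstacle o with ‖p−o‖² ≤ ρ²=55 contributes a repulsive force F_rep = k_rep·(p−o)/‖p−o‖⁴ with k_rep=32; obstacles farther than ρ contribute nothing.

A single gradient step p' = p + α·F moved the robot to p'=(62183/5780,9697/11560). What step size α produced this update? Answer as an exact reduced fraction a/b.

α = 1/10

F_att = 1/4·(g−p) = 1/4·(-10,-7) = (-2.5000,-1.7500)
o1: d²=145 > ρ²=55 → inactive
o2: d²=34 ≤ ρ²=55; F_rep = 32·(3,5)/34² = (0.0830,0.1384)
o3: d²=442 > ρ²=55 → inactive
F = F_att + ΣF_rep = (-2.4170,-1.6116)
Δp = p'−p = (-0.2417,-0.1612); α = Δx/Fx = (-1397/5780) / (-1397/578) = 1/10
check: Δy/Fy = (-1863/11560) / (-1863/1156) = 1/10 ✓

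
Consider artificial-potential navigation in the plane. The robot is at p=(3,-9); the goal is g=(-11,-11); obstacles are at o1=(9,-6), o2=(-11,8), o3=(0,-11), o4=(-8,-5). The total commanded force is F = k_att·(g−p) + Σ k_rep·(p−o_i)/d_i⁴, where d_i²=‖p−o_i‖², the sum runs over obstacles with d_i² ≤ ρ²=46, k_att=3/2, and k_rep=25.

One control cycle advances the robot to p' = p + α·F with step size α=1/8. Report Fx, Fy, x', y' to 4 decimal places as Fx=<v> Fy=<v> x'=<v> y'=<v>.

F_att = 3/2·(g−p) = 3/2·(-14,-2) = (-21.0000,-3.0000)
o1: d²=45 ≤ ρ²=46; F_rep = 25·(-6,-3)/45² = (-0.0741,-0.0370)
o2: d²=485 > ρ²=46 → inactive
o3: d²=13 ≤ ρ²=46; F_rep = 25·(3,2)/13² = (0.4438,0.2959)
o4: d²=137 > ρ²=46 → inactive
F = F_att + ΣF_rep = (-20.6303,-2.7412)
p' = p + 1/8·F = (0.4212,-9.3426)

Fx=-20.6303 Fy=-2.7412 x'=0.4212 y'=-9.3426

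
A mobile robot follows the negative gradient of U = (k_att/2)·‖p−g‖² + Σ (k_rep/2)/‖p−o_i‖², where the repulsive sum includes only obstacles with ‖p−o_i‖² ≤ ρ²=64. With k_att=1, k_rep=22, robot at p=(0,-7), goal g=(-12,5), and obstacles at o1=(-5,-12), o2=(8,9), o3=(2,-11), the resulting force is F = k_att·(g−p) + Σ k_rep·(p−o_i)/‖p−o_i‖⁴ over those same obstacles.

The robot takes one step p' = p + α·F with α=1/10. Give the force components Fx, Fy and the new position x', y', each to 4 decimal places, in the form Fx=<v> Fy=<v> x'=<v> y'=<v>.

Fx=-12.0660 Fy=12.2640 x'=-1.2066 y'=-5.7736

F_att = 1·(g−p) = 1·(-12,12) = (-12.0000,12.0000)
o1: d²=50 ≤ ρ²=64; F_rep = 22·(5,5)/50² = (0.0440,0.0440)
o2: d²=320 > ρ²=64 → inactive
o3: d²=20 ≤ ρ²=64; F_rep = 22·(-2,4)/20² = (-0.1100,0.2200)
F = F_att + ΣF_rep = (-12.0660,12.2640)
p' = p + 1/10·F = (-1.2066,-5.7736)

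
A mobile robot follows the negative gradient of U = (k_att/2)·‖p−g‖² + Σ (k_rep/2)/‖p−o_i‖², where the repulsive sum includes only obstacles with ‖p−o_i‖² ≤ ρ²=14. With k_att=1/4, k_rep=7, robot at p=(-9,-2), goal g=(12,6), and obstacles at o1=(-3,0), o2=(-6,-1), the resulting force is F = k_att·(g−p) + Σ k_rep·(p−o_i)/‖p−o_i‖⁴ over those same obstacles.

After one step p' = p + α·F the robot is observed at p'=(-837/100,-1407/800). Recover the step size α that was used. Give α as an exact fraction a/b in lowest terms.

F_att = 1/4·(g−p) = 1/4·(21,8) = (5.2500,2.0000)
o1: d²=40 > ρ²=14 → inactive
o2: d²=10 ≤ ρ²=14; F_rep = 7·(-3,-1)/10² = (-0.2100,-0.0700)
F = F_att + ΣF_rep = (5.0400,1.9300)
Δp = p'−p = (0.6300,0.2412); α = Δx/Fx = (63/100) / (126/25) = 1/8
check: Δy/Fy = (193/800) / (193/100) = 1/8 ✓

α = 1/8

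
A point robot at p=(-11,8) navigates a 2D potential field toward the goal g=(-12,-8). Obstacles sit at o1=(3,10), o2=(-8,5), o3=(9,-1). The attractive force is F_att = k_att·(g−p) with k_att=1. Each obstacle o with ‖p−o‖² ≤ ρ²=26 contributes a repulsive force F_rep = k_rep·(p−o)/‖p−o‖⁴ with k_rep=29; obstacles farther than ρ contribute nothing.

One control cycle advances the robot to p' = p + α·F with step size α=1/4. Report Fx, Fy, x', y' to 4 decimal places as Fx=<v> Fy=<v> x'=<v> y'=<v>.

F_att = 1·(g−p) = 1·(-1,-16) = (-1.0000,-16.0000)
o1: d²=200 > ρ²=26 → inactive
o2: d²=18 ≤ ρ²=26; F_rep = 29·(-3,3)/18² = (-0.2685,0.2685)
o3: d²=481 > ρ²=26 → inactive
F = F_att + ΣF_rep = (-1.2685,-15.7315)
p' = p + 1/4·F = (-11.3171,4.0671)

Fx=-1.2685 Fy=-15.7315 x'=-11.3171 y'=4.0671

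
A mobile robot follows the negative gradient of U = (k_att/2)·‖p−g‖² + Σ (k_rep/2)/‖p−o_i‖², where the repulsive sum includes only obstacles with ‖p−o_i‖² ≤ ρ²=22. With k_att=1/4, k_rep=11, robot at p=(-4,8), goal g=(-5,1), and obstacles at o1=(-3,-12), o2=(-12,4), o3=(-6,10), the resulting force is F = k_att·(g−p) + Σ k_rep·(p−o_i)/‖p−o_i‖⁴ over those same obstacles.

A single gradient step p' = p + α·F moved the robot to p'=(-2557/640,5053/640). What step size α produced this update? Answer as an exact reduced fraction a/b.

α = 1/20

F_att = 1/4·(g−p) = 1/4·(-1,-7) = (-0.2500,-1.7500)
o1: d²=401 > ρ²=22 → inactive
o2: d²=80 > ρ²=22 → inactive
o3: d²=8 ≤ ρ²=22; F_rep = 11·(2,-2)/8² = (0.3438,-0.3438)
F = F_att + ΣF_rep = (0.0938,-2.0938)
Δp = p'−p = (0.0047,-0.1047); α = Δx/Fx = (3/640) / (3/32) = 1/20
check: Δy/Fy = (-67/640) / (-67/32) = 1/20 ✓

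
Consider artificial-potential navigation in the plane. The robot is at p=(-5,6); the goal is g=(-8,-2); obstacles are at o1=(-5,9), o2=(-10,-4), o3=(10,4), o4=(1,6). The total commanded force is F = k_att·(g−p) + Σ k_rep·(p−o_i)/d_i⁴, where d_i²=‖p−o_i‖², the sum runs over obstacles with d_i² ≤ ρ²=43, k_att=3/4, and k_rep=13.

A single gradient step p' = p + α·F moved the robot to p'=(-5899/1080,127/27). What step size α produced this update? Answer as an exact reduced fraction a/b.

α = 1/5

F_att = 3/4·(g−p) = 3/4·(-3,-8) = (-2.2500,-6.0000)
o1: d²=9 ≤ ρ²=43; F_rep = 13·(0,-3)/9² = (0.0000,-0.4815)
o2: d²=125 > ρ²=43 → inactive
o3: d²=229 > ρ²=43 → inactive
o4: d²=36 ≤ ρ²=43; F_rep = 13·(-6,0)/36² = (-0.0602,0.0000)
F = F_att + ΣF_rep = (-2.3102,-6.4815)
Δp = p'−p = (-0.4620,-1.2963); α = Δx/Fx = (-499/1080) / (-499/216) = 1/5
check: Δy/Fy = (-35/27) / (-175/27) = 1/5 ✓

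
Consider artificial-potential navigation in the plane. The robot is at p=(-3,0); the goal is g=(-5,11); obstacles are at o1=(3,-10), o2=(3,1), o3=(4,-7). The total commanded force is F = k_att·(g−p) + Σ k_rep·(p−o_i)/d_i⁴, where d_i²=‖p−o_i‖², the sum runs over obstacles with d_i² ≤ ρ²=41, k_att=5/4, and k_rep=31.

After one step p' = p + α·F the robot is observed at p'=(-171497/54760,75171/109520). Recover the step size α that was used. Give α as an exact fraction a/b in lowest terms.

F_att = 5/4·(g−p) = 5/4·(-2,11) = (-2.5000,13.7500)
o1: d²=136 > ρ²=41 → inactive
o2: d²=37 ≤ ρ²=41; F_rep = 31·(-6,-1)/37² = (-0.1359,-0.0226)
o3: d²=98 > ρ²=41 → inactive
F = F_att + ΣF_rep = (-2.6359,13.7274)
Δp = p'−p = (-0.1318,0.6864); α = Δx/Fx = (-7217/54760) / (-7217/2738) = 1/20
check: Δy/Fy = (75171/109520) / (75171/5476) = 1/20 ✓

α = 1/20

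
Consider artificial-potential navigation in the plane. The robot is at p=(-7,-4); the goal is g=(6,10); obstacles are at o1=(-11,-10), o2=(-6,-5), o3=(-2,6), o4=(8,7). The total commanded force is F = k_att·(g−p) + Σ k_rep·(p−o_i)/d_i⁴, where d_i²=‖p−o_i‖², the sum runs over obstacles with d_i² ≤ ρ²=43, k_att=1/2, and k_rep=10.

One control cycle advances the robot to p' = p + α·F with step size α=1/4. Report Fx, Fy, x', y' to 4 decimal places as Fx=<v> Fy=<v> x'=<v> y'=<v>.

F_att = 1/2·(g−p) = 1/2·(13,14) = (6.5000,7.0000)
o1: d²=52 > ρ²=43 → inactive
o2: d²=2 ≤ ρ²=43; F_rep = 10·(-1,1)/2² = (-2.5000,2.5000)
o3: d²=125 > ρ²=43 → inactive
o4: d²=346 > ρ²=43 → inactive
F = F_att + ΣF_rep = (4.0000,9.5000)
p' = p + 1/4·F = (-6.0000,-1.6250)

Fx=4.0000 Fy=9.5000 x'=-6.0000 y'=-1.6250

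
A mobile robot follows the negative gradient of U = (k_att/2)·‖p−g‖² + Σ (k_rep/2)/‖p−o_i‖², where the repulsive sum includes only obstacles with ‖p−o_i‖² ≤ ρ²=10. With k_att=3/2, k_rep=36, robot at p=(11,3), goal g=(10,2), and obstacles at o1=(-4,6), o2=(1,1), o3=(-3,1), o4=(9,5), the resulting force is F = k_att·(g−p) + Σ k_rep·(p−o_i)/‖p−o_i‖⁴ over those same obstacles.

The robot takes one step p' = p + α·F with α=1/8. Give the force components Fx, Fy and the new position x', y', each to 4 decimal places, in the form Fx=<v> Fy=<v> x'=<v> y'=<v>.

F_att = 3/2·(g−p) = 3/2·(-1,-1) = (-1.5000,-1.5000)
o1: d²=234 > ρ²=10 → inactive
o2: d²=104 > ρ²=10 → inactive
o3: d²=200 > ρ²=10 → inactive
o4: d²=8 ≤ ρ²=10; F_rep = 36·(2,-2)/8² = (1.1250,-1.1250)
F = F_att + ΣF_rep = (-0.3750,-2.6250)
p' = p + 1/8·F = (10.9531,2.6719)

Fx=-0.3750 Fy=-2.6250 x'=10.9531 y'=2.6719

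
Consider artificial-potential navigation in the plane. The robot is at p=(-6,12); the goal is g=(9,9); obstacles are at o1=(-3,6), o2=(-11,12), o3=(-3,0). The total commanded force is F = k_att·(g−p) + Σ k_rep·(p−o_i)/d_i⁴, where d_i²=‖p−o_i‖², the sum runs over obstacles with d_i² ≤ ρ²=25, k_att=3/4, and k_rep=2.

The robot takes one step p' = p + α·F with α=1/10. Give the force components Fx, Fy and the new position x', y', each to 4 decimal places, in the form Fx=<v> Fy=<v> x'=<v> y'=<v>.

F_att = 3/4·(g−p) = 3/4·(15,-3) = (11.2500,-2.2500)
o1: d²=45 > ρ²=25 → inactive
o2: d²=25 ≤ ρ²=25; F_rep = 2·(5,0)/25² = (0.0160,0.0000)
o3: d²=153 > ρ²=25 → inactive
F = F_att + ΣF_rep = (11.2660,-2.2500)
p' = p + 1/10·F = (-4.8734,11.7750)

Fx=11.2660 Fy=-2.2500 x'=-4.8734 y'=11.7750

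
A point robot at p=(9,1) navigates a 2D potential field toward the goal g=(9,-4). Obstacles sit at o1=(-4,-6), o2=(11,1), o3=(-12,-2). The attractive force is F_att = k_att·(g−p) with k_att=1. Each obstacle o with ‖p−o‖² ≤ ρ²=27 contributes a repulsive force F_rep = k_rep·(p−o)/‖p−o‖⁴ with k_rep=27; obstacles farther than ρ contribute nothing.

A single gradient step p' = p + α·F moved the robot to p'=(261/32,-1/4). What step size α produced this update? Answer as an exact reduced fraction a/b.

F_att = 1·(g−p) = 1·(0,-5) = (0.0000,-5.0000)
o1: d²=218 > ρ²=27 → inactive
o2: d²=4 ≤ ρ²=27; F_rep = 27·(-2,0)/4² = (-3.3750,0.0000)
o3: d²=450 > ρ²=27 → inactive
F = F_att + ΣF_rep = (-3.3750,-5.0000)
Δp = p'−p = (-0.8438,-1.2500); α = Δx/Fx = (-27/32) / (-27/8) = 1/4
check: Δy/Fy = (-5/4) / (-5) = 1/4 ✓

α = 1/4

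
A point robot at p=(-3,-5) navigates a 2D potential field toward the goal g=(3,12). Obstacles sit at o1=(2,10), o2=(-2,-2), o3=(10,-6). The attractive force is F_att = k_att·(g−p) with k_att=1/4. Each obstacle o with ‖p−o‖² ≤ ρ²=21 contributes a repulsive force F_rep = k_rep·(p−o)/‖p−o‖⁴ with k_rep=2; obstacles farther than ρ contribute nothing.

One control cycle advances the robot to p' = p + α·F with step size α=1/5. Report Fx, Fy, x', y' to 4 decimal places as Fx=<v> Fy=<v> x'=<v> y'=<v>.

Fx=1.4800 Fy=4.1900 x'=-2.7040 y'=-4.1620

F_att = 1/4·(g−p) = 1/4·(6,17) = (1.5000,4.2500)
o1: d²=250 > ρ²=21 → inactive
o2: d²=10 ≤ ρ²=21; F_rep = 2·(-1,-3)/10² = (-0.0200,-0.0600)
o3: d²=170 > ρ²=21 → inactive
F = F_att + ΣF_rep = (1.4800,4.1900)
p' = p + 1/5·F = (-2.7040,-4.1620)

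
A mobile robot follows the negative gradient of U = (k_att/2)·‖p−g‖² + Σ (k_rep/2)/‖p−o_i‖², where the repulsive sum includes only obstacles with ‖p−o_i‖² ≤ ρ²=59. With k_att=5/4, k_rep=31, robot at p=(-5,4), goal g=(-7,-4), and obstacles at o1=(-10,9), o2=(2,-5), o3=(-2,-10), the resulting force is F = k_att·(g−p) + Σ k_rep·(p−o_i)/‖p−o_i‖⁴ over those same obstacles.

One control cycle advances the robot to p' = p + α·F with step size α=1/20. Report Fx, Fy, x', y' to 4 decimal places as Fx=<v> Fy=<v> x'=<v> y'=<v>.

F_att = 5/4·(g−p) = 5/4·(-2,-8) = (-2.5000,-10.0000)
o1: d²=50 ≤ ρ²=59; F_rep = 31·(5,-5)/50² = (0.0620,-0.0620)
o2: d²=130 > ρ²=59 → inactive
o3: d²=205 > ρ²=59 → inactive
F = F_att + ΣF_rep = (-2.4380,-10.0620)
p' = p + 1/20·F = (-5.1219,3.4969)

Fx=-2.4380 Fy=-10.0620 x'=-5.1219 y'=3.4969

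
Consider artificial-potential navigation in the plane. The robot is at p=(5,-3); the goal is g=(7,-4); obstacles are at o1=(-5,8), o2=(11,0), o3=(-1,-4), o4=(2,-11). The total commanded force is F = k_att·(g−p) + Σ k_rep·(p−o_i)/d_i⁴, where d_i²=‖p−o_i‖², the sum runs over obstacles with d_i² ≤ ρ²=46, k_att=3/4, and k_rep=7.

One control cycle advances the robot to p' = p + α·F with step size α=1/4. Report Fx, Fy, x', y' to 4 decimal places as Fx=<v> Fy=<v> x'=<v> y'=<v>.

F_att = 3/4·(g−p) = 3/4·(2,-1) = (1.5000,-0.7500)
o1: d²=221 > ρ²=46 → inactive
o2: d²=45 ≤ ρ²=46; F_rep = 7·(-6,-3)/45² = (-0.0207,-0.0104)
o3: d²=37 ≤ ρ²=46; F_rep = 7·(6,1)/37² = (0.0307,0.0051)
o4: d²=73 > ρ²=46 → inactive
F = F_att + ΣF_rep = (1.5099,-0.7553)
p' = p + 1/4·F = (5.3775,-3.1888)

Fx=1.5099 Fy=-0.7553 x'=5.3775 y'=-3.1888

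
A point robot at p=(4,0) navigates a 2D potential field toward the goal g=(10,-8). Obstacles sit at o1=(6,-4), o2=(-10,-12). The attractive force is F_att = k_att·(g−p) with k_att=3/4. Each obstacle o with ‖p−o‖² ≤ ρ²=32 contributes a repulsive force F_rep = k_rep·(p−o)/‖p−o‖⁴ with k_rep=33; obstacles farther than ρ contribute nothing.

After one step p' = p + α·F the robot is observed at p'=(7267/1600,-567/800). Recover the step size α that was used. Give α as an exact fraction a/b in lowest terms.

F_att = 3/4·(g−p) = 3/4·(6,-8) = (4.5000,-6.0000)
o1: d²=20 ≤ ρ²=32; F_rep = 33·(-2,4)/20² = (-0.1650,0.3300)
o2: d²=340 > ρ²=32 → inactive
F = F_att + ΣF_rep = (4.3350,-5.6700)
Δp = p'−p = (0.5419,-0.7087); α = Δx/Fx = (867/1600) / (867/200) = 1/8
check: Δy/Fy = (-567/800) / (-567/100) = 1/8 ✓

α = 1/8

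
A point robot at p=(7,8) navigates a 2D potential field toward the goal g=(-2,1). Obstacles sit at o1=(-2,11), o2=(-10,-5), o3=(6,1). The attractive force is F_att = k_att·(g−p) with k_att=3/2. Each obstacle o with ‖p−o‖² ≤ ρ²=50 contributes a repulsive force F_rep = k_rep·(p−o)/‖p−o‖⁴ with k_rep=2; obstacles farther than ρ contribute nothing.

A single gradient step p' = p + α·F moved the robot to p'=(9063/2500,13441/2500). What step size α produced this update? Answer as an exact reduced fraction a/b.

α = 1/4

F_att = 3/2·(g−p) = 3/2·(-9,-7) = (-13.5000,-10.5000)
o1: d²=90 > ρ²=50 → inactive
o2: d²=458 > ρ²=50 → inactive
o3: d²=50 ≤ ρ²=50; F_rep = 2·(1,7)/50² = (0.0008,0.0056)
F = F_att + ΣF_rep = (-13.4992,-10.4944)
Δp = p'−p = (-3.3748,-2.6236); α = Δx/Fx = (-8437/2500) / (-8437/625) = 1/4
check: Δy/Fy = (-6559/2500) / (-6559/625) = 1/4 ✓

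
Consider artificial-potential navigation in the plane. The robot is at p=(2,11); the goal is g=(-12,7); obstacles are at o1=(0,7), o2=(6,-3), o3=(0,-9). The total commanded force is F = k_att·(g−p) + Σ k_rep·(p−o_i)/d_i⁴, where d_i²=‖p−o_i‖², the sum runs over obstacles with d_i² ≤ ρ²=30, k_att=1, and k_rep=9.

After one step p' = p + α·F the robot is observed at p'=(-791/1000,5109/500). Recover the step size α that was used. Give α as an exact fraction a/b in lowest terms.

F_att = 1·(g−p) = 1·(-14,-4) = (-14.0000,-4.0000)
o1: d²=20 ≤ ρ²=30; F_rep = 9·(2,4)/20² = (0.0450,0.0900)
o2: d²=212 > ρ²=30 → inactive
o3: d²=404 > ρ²=30 → inactive
F = F_att + ΣF_rep = (-13.9550,-3.9100)
Δp = p'−p = (-2.7910,-0.7820); α = Δx/Fx = (-2791/1000) / (-2791/200) = 1/5
check: Δy/Fy = (-391/500) / (-391/100) = 1/5 ✓

α = 1/5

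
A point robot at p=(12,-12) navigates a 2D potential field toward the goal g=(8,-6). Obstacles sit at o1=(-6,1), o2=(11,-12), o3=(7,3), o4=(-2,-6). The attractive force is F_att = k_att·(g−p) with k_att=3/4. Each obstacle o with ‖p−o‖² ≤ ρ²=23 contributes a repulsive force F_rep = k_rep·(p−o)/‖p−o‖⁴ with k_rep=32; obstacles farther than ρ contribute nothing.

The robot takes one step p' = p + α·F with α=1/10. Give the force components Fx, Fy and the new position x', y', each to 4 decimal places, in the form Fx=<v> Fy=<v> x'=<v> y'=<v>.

Fx=29.0000 Fy=4.5000 x'=14.9000 y'=-11.5500

F_att = 3/4·(g−p) = 3/4·(-4,6) = (-3.0000,4.5000)
o1: d²=493 > ρ²=23 → inactive
o2: d²=1 ≤ ρ²=23; F_rep = 32·(1,0)/1² = (32.0000,0.0000)
o3: d²=250 > ρ²=23 → inactive
o4: d²=232 > ρ²=23 → inactive
F = F_att + ΣF_rep = (29.0000,4.5000)
p' = p + 1/10·F = (14.9000,-11.5500)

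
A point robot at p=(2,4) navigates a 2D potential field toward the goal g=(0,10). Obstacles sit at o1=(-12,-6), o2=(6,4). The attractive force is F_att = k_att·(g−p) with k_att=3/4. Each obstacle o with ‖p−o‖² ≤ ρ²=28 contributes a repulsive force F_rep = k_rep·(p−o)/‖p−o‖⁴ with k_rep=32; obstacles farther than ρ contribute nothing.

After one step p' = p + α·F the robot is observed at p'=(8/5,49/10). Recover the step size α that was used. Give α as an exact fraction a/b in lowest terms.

α = 1/5

F_att = 3/4·(g−p) = 3/4·(-2,6) = (-1.5000,4.5000)
o1: d²=296 > ρ²=28 → inactive
o2: d²=16 ≤ ρ²=28; F_rep = 32·(-4,0)/16² = (-0.5000,0.0000)
F = F_att + ΣF_rep = (-2.0000,4.5000)
Δp = p'−p = (-0.4000,0.9000); α = Δx/Fx = (-2/5) / (-2) = 1/5
check: Δy/Fy = (9/10) / (9/2) = 1/5 ✓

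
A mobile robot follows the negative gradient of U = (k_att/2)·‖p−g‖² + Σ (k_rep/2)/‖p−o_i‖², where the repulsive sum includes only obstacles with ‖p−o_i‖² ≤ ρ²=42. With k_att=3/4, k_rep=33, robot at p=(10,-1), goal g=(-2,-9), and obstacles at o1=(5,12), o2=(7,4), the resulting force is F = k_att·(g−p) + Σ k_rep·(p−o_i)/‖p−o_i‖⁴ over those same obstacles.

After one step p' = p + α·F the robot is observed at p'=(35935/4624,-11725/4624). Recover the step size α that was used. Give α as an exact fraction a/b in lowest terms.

F_att = 3/4·(g−p) = 3/4·(-12,-8) = (-9.0000,-6.0000)
o1: d²=194 > ρ²=42 → inactive
o2: d²=34 ≤ ρ²=42; F_rep = 33·(3,-5)/34² = (0.0856,-0.1427)
F = F_att + ΣF_rep = (-8.9144,-6.1427)
Δp = p'−p = (-2.2286,-1.5357); α = Δx/Fx = (-10305/4624) / (-10305/1156) = 1/4
check: Δy/Fy = (-7101/4624) / (-7101/1156) = 1/4 ✓

α = 1/4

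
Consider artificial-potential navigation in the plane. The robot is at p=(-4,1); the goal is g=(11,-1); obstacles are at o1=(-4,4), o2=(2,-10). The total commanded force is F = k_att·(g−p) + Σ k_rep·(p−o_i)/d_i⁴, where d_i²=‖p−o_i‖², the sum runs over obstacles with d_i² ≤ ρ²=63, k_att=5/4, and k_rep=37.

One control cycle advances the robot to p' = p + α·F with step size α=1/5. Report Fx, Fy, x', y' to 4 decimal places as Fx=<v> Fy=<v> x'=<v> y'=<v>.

Fx=18.7500 Fy=-3.8704 x'=-0.2500 y'=0.2259

F_att = 5/4·(g−p) = 5/4·(15,-2) = (18.7500,-2.5000)
o1: d²=9 ≤ ρ²=63; F_rep = 37·(0,-3)/9² = (0.0000,-1.3704)
o2: d²=157 > ρ²=63 → inactive
F = F_att + ΣF_rep = (18.7500,-3.8704)
p' = p + 1/5·F = (-0.2500,0.2259)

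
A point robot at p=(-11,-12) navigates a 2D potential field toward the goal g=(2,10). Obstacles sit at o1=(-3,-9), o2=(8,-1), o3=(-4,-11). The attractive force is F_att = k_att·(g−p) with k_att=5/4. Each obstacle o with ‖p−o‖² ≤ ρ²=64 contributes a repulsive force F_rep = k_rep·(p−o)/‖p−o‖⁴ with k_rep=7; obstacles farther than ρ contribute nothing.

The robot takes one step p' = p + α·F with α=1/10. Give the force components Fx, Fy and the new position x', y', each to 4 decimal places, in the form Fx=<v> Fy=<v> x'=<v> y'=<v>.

Fx=16.2304 Fy=27.4972 x'=-9.3770 y'=-9.2503

F_att = 5/4·(g−p) = 5/4·(13,22) = (16.2500,27.5000)
o1: d²=73 > ρ²=64 → inactive
o2: d²=482 > ρ²=64 → inactive
o3: d²=50 ≤ ρ²=64; F_rep = 7·(-7,-1)/50² = (-0.0196,-0.0028)
F = F_att + ΣF_rep = (16.2304,27.4972)
p' = p + 1/10·F = (-9.3770,-9.2503)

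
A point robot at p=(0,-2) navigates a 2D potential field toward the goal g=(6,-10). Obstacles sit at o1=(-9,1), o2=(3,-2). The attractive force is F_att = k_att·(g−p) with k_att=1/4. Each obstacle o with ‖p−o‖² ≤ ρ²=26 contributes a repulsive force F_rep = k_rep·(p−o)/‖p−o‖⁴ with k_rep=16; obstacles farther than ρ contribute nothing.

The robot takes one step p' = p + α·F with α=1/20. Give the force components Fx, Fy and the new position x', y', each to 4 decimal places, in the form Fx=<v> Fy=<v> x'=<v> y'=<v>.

F_att = 1/4·(g−p) = 1/4·(6,-8) = (1.5000,-2.0000)
o1: d²=90 > ρ²=26 → inactive
o2: d²=9 ≤ ρ²=26; F_rep = 16·(-3,0)/9² = (-0.5926,0.0000)
F = F_att + ΣF_rep = (0.9074,-2.0000)
p' = p + 1/20·F = (0.0454,-2.1000)

Fx=0.9074 Fy=-2.0000 x'=0.0454 y'=-2.1000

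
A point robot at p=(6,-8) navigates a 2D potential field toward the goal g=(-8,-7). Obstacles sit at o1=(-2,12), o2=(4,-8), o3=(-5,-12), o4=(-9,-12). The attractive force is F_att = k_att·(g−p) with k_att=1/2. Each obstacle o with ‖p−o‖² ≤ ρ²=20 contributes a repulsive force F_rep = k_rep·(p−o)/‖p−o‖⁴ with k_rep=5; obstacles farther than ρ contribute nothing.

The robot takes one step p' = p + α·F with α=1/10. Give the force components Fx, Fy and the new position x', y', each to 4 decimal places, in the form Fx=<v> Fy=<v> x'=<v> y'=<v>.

Fx=-6.3750 Fy=0.5000 x'=5.3625 y'=-7.9500

F_att = 1/2·(g−p) = 1/2·(-14,1) = (-7.0000,0.5000)
o1: d²=464 > ρ²=20 → inactive
o2: d²=4 ≤ ρ²=20; F_rep = 5·(2,0)/4² = (0.6250,0.0000)
o3: d²=137 > ρ²=20 → inactive
o4: d²=241 > ρ²=20 → inactive
F = F_att + ΣF_rep = (-6.3750,0.5000)
p' = p + 1/10·F = (5.3625,-7.9500)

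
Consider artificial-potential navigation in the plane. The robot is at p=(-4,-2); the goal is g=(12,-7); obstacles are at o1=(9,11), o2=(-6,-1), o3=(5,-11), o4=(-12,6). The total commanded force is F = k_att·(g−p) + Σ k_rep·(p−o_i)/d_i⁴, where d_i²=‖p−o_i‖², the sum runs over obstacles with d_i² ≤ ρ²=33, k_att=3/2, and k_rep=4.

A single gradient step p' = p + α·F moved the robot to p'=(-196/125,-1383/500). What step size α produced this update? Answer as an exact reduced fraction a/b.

F_att = 3/2·(g−p) = 3/2·(16,-5) = (24.0000,-7.5000)
o1: d²=338 > ρ²=33 → inactive
o2: d²=5 ≤ ρ²=33; F_rep = 4·(2,-1)/5² = (0.3200,-0.1600)
o3: d²=162 > ρ²=33 → inactive
o4: d²=128 > ρ²=33 → inactive
F = F_att + ΣF_rep = (24.3200,-7.6600)
Δp = p'−p = (2.4320,-0.7660); α = Δx/Fx = (304/125) / (608/25) = 1/10
check: Δy/Fy = (-383/500) / (-383/50) = 1/10 ✓

α = 1/10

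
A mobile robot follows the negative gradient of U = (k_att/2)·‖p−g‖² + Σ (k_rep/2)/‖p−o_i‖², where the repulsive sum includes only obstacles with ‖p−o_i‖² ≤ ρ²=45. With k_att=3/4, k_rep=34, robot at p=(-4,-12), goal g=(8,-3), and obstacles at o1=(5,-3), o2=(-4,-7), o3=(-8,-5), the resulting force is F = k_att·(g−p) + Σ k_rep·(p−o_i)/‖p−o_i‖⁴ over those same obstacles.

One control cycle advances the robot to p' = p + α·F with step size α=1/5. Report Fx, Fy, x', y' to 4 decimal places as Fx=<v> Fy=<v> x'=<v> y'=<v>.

F_att = 3/4·(g−p) = 3/4·(12,9) = (9.0000,6.7500)
o1: d²=162 > ρ²=45 → inactive
o2: d²=25 ≤ ρ²=45; F_rep = 34·(0,-5)/25² = (0.0000,-0.2720)
o3: d²=65 > ρ²=45 → inactive
F = F_att + ΣF_rep = (9.0000,6.4780)
p' = p + 1/5·F = (-2.2000,-10.7044)

Fx=9.0000 Fy=6.4780 x'=-2.2000 y'=-10.7044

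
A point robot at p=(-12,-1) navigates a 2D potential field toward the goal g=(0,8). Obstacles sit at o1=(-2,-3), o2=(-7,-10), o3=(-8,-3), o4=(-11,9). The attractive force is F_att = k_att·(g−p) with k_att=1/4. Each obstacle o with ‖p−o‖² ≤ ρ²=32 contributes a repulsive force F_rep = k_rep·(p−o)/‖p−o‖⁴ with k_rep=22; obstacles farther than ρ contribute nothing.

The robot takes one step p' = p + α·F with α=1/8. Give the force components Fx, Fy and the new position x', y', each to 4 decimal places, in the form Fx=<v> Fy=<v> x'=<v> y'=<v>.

F_att = 1/4·(g−p) = 1/4·(12,9) = (3.0000,2.2500)
o1: d²=104 > ρ²=32 → inactive
o2: d²=106 > ρ²=32 → inactive
o3: d²=20 ≤ ρ²=32; F_rep = 22·(-4,2)/20² = (-0.2200,0.1100)
o4: d²=101 > ρ²=32 → inactive
F = F_att + ΣF_rep = (2.7800,2.3600)
p' = p + 1/8·F = (-11.6525,-0.7050)

Fx=2.7800 Fy=2.3600 x'=-11.6525 y'=-0.7050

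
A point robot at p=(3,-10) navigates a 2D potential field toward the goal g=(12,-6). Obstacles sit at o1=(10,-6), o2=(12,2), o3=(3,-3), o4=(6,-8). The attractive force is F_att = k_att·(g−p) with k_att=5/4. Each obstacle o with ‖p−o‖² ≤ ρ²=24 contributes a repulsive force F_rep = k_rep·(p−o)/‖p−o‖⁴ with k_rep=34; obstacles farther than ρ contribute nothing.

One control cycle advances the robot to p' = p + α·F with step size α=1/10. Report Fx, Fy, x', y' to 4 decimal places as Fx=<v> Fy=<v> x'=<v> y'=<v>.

Fx=10.6464 Fy=4.5976 x'=4.0646 y'=-9.5402

F_att = 5/4·(g−p) = 5/4·(9,4) = (11.2500,5.0000)
o1: d²=65 > ρ²=24 → inactive
o2: d²=225 > ρ²=24 → inactive
o3: d²=49 > ρ²=24 → inactive
o4: d²=13 ≤ ρ²=24; F_rep = 34·(-3,-2)/13² = (-0.6036,-0.4024)
F = F_att + ΣF_rep = (10.6464,4.5976)
p' = p + 1/10·F = (4.0646,-9.5402)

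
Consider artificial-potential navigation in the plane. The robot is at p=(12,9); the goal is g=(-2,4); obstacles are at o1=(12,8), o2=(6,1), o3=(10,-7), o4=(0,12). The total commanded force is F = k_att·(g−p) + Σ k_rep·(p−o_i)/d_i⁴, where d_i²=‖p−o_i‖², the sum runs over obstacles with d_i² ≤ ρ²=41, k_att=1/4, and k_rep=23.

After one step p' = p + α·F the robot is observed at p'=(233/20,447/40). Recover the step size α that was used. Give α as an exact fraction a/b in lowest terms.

F_att = 1/4·(g−p) = 1/4·(-14,-5) = (-3.5000,-1.2500)
o1: d²=1 ≤ ρ²=41; F_rep = 23·(0,1)/1² = (0.0000,23.0000)
o2: d²=100 > ρ²=41 → inactive
o3: d²=260 > ρ²=41 → inactive
o4: d²=153 > ρ²=41 → inactive
F = F_att + ΣF_rep = (-3.5000,21.7500)
Δp = p'−p = (-0.3500,2.1750); α = Δx/Fx = (-7/20) / (-7/2) = 1/10
check: Δy/Fy = (87/40) / (87/4) = 1/10 ✓

α = 1/10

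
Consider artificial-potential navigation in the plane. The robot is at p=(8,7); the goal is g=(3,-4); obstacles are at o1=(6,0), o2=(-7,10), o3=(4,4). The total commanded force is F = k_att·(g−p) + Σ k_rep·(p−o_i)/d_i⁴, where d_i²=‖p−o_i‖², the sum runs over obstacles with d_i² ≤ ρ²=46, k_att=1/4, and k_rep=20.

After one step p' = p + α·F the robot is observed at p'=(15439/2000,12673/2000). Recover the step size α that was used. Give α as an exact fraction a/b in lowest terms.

α = 1/4

F_att = 1/4·(g−p) = 1/4·(-5,-11) = (-1.2500,-2.7500)
o1: d²=53 > ρ²=46 → inactive
o2: d²=234 > ρ²=46 → inactive
o3: d²=25 ≤ ρ²=46; F_rep = 20·(4,3)/25² = (0.1280,0.0960)
F = F_att + ΣF_rep = (-1.1220,-2.6540)
Δp = p'−p = (-0.2805,-0.6635); α = Δx/Fx = (-561/2000) / (-561/500) = 1/4
check: Δy/Fy = (-1327/2000) / (-1327/500) = 1/4 ✓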